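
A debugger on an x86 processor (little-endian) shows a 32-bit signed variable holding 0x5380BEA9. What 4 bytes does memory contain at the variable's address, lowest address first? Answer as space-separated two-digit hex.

Split into bytes (most-significant first): 53 80 BE A9.
Little-endian: lowest address holds the least-significant byte.
So at ascending addresses the bytes are A9 BE 80 53.

A9 BE 80 53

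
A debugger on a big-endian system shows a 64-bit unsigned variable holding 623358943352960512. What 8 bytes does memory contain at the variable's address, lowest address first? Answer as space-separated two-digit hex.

08 A6 9D A8 02 1D B6 00

623358943352960512 in hexadecimal, padded to 64 bits, is 0x08A69DA8021DB600.
Split into bytes (most-significant first): 08 A6 9D A8 02 1D B6 00.
Big-endian stores the most-significant byte at the lowest address.
So the memory order matches the most-significant-first order: 08 A6 9D A8 02 1D B6 00.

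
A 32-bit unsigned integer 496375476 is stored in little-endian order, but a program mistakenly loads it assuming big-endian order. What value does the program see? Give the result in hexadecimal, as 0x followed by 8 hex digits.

0xB416961D

496375476 in 32-bit hexadecimal is 0x1D9616B4.
Stored little-endian, the bytes at ascending addresses are B4 16 96 1D.
Read back as big-endian, the last byte is least significant, giving 0xB416961D.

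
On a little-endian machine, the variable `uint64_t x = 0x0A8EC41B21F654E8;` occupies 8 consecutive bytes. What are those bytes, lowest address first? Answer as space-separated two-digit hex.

E8 54 F6 21 1B C4 8E 0A

Split into bytes (most-significant first): 0A 8E C4 1B 21 F6 54 E8.
In little-endian order the low byte comes first in memory.
So at ascending addresses the bytes are E8 54 F6 21 1B C4 8E 0A.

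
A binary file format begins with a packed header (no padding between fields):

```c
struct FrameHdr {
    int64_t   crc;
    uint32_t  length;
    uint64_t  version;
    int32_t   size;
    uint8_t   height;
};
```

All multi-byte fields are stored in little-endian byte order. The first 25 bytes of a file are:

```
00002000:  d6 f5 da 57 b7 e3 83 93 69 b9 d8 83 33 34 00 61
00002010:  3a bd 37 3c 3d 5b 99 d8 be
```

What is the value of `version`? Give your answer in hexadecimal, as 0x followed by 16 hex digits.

`version` follows `crc` (8 B), `length` (4 B), so it starts at offset 8 + 4 = 12 and occupies 8 bytes.
Bytes at offsets 12..19: 33 34 00 61 3A BD 37 3C.
In little-endian order the low byte comes first in memory.
Reassemble most-significant byte first: 3C 37 BD 3A 61 00 34 33 → 0x3C37BD3A61003433.

0x3C37BD3A61003433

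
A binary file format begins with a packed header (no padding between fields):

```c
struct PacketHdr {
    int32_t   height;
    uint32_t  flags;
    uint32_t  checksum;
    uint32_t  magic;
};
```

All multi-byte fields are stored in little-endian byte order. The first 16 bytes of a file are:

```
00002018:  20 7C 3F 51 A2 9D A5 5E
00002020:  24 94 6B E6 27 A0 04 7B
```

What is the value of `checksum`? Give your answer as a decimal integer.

`checksum` follows `height` (4 B), `flags` (4 B), so it starts at offset 4 + 4 = 8 and occupies 4 bytes.
Bytes at offsets 8..11: 24 94 6B E6.
In little-endian order the low byte comes first in memory.
Reassemble most-significant byte first: E6 6B 94 24 → 0xE66B9424.
0xE66B9424 = 3865809956.

3865809956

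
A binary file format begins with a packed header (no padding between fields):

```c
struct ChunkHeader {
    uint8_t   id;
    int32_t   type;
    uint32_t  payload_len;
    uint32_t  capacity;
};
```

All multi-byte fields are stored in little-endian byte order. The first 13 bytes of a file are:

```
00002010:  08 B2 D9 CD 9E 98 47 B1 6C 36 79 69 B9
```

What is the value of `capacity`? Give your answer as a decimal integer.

3110697270

`capacity` follows `id` (1 B), `type` (4 B), `payload_len` (4 B), so it starts at offset 1 + 4 + 4 = 9 and occupies 4 bytes.
Bytes at offsets 9..12: 36 79 69 B9.
Little-endian: lowest address holds the least-significant byte.
Reassemble most-significant byte first: B9 69 79 36 → 0xB9697936.
0xB9697936 = 3110697270.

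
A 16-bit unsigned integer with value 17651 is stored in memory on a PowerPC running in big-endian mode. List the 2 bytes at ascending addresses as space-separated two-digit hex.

17651 in hexadecimal, padded to 16 bits, is 0x44F3.
Split into bytes (most-significant first): 44 F3.
In big-endian order the high byte comes first in memory.
So the memory order matches the most-significant-first order: 44 F3.

44 F3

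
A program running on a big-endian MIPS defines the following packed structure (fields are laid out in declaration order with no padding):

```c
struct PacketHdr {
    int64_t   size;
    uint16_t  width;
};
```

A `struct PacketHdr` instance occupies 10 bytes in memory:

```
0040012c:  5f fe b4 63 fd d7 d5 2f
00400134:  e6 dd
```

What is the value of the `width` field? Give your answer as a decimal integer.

`width` follows `size` (8 bytes), so it starts at byte offset 8 and occupies 2 bytes.
Bytes at offsets 8..9: E6 DD.
Big-endian stores the most-significant byte at the lowest address.
The bytes are already most-significant first: 0xE6DD.
0xE6DD = 59101.

59101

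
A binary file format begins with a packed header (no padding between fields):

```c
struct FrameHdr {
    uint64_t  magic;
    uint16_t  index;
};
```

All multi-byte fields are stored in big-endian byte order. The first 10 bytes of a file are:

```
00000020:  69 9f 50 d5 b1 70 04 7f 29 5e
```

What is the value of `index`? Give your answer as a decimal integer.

10590

`index` follows `magic` (8 bytes), so it starts at byte offset 8 and occupies 2 bytes.
Bytes at offsets 8..9: 29 5E.
Big-endian stores the most-significant byte at the lowest address.
The bytes are already most-significant first: 0x295E.
0x295E = 10590.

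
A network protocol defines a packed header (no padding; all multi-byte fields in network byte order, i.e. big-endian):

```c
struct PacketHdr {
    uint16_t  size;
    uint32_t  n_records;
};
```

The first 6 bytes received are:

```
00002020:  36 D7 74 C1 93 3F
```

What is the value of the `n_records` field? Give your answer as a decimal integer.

`n_records` follows `size` (2 bytes), so it starts at byte offset 2 and occupies 4 bytes.
Bytes at offsets 2..5: 74 C1 93 3F.
Big-endian stores the most-significant byte at the lowest address.
The bytes are already most-significant first: 0x74C1933F.
0x74C1933F = 1958843199.

1958843199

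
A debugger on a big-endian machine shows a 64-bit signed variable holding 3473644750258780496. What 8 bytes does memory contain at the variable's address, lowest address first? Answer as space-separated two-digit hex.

30 34 DD 7F 07 13 39 50

3473644750258780496 in hexadecimal, padded to 64 bits, is 0x3034DD7F07133950.
Split into bytes (most-significant first): 30 34 DD 7F 07 13 39 50.
In big-endian order the high byte comes first in memory.
So the memory order matches the most-significant-first order: 30 34 DD 7F 07 13 39 50.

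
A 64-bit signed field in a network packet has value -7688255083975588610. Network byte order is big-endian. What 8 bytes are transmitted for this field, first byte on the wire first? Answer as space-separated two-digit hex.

Two's complement of -7688255083975588610 in 64 bits: 7688255083975588610 = 0x6AB22B43C6F4BB02; invert → 0x954DD4BC390B44FD; add 1 → 0x954DD4BC390B44FE.
Split into bytes (most-significant first): 95 4D D4 BC 39 0B 44 FE.
In big-endian order the high byte comes first in memory.
So the memory order matches the most-significant-first order: 95 4D D4 BC 39 0B 44 FE.

95 4D D4 BC 39 0B 44 FE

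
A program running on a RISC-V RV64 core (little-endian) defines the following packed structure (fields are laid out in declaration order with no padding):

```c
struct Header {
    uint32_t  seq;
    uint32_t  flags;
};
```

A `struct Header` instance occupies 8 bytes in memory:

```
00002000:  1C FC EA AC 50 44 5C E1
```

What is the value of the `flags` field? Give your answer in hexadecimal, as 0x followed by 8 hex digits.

`flags` follows `seq` (4 bytes), so it starts at byte offset 4 and occupies 4 bytes.
Bytes at offsets 4..7: 50 44 5C E1.
Little-endian stores the least-significant byte at the lowest address.
Reassemble most-significant byte first: E1 5C 44 50 → 0xE15C4450.

0xE15C4450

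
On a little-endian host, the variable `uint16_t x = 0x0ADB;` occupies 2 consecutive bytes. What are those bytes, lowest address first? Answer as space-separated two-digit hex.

DB 0A

Split into bytes (most-significant first): 0A DB.
Little-endian stores the least-significant byte at the lowest address.
So at ascending addresses the bytes are DB 0A.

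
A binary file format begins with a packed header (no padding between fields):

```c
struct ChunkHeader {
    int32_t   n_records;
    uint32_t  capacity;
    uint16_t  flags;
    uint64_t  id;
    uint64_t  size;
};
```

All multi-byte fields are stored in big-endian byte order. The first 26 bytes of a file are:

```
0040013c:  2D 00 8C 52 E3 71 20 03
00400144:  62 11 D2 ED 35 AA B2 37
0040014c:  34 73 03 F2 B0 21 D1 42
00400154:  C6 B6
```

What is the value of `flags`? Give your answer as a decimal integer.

`flags` follows `n_records` (4 B), `capacity` (4 B), so it starts at offset 4 + 4 = 8 and occupies 2 bytes.
Bytes at offsets 8..9: 62 11.
Big-endian: lowest address holds the most-significant byte.
The bytes are already most-significant first: 0x6211.
0x6211 = 25105.

25105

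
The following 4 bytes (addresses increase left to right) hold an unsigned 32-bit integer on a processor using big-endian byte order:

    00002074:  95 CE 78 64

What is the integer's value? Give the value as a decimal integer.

2513336420

In big-endian order the high byte comes first in memory.
The bytes are already most-significant first: 0x95CE7864.
0x95CE7864 = 2513336420.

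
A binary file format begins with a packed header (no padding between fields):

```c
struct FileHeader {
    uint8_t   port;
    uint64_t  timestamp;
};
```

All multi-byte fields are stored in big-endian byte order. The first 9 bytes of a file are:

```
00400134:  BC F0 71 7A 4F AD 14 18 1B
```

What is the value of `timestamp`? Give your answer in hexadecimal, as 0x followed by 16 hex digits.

0xF0717A4FAD14181B

`timestamp` follows `port` (1 byte), so it starts at byte offset 1 and occupies 8 bytes.
Bytes at offsets 1..8: F0 71 7A 4F AD 14 18 1B.
Big-endian stores the most-significant byte at the lowest address.
The bytes are already most-significant first: 0xF0717A4FAD14181B.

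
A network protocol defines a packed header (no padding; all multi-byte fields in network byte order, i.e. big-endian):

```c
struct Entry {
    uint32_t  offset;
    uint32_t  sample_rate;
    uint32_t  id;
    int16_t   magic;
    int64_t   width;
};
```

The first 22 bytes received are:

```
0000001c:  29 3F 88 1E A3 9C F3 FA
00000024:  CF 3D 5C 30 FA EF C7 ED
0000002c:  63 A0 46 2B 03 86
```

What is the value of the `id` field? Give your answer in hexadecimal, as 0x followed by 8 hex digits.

`id` follows `offset` (4 B), `sample_rate` (4 B), so it starts at offset 4 + 4 = 8 and occupies 4 bytes.
Bytes at offsets 8..11: CF 3D 5C 30.
Big-endian stores the most-significant byte at the lowest address.
The bytes are already most-significant first: 0xCF3D5C30.

0xCF3D5C30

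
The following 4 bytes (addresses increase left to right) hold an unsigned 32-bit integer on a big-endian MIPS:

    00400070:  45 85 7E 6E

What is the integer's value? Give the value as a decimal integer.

1166376558

In big-endian order the high byte comes first in memory.
The bytes are already most-significant first: 0x45857E6E.
0x45857E6E = 1166376558.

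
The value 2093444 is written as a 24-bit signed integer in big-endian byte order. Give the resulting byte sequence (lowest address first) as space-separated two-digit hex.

1F F1 84

2093444 in hexadecimal, padded to 24 bits, is 0x1FF184.
Split into bytes (most-significant first): 1F F1 84.
Big-endian: lowest address holds the most-significant byte.
So the memory order matches the most-significant-first order: 1F F1 84.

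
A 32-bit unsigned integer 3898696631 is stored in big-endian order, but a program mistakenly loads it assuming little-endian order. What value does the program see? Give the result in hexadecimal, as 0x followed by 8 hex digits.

3898696631 in 32-bit hexadecimal is 0xE86163B7.
Stored big-endian, the bytes at ascending addresses are E8 61 63 B7.
Read back as little-endian, the first byte is least significant, giving 0xB76361E8.

0xB76361E8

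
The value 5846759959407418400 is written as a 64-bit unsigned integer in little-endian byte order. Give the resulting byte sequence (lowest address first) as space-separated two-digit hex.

20 DC 74 A3 34 DD 23 51

5846759959407418400 in hexadecimal, padded to 64 bits, is 0x5123DD34A374DC20.
Split into bytes (most-significant first): 51 23 DD 34 A3 74 DC 20.
Little-endian stores the least-significant byte at the lowest address.
So at ascending addresses the bytes are 20 DC 74 A3 34 DD 23 51.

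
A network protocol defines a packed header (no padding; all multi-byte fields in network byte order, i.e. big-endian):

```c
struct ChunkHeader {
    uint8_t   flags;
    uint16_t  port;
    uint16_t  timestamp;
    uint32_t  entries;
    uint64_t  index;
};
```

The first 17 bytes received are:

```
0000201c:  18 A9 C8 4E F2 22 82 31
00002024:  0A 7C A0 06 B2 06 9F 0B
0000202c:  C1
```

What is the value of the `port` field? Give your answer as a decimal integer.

`port` follows `flags` (1 byte), so it starts at byte offset 1 and occupies 2 bytes.
Bytes at offsets 1..2: A9 C8.
Big-endian stores the most-significant byte at the lowest address.
The bytes are already most-significant first: 0xA9C8.
0xA9C8 = 43464.

43464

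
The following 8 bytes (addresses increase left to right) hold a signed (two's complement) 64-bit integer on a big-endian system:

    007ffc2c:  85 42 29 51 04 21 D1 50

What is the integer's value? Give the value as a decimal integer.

Big-endian stores the most-significant byte at the lowest address.
The bytes are already most-significant first: 0x854229510421D150.
Top bit is set, so as a signed 64-bit value this is 0x854229510421D150 − 2^64 = -8844461290263817904.

-8844461290263817904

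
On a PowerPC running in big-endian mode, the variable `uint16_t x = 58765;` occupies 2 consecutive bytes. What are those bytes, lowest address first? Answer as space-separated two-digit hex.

E5 8D

58765 in hexadecimal, padded to 16 bits, is 0xE58D.
Split into bytes (most-significant first): E5 8D.
Big-endian: lowest address holds the most-significant byte.
So the memory order matches the most-significant-first order: E5 8D.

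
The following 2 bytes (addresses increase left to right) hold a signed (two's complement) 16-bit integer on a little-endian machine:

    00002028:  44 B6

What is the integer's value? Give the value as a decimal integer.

Little-endian: lowest address holds the least-significant byte.
Reassemble most-significant byte first: B6 44 → 0xB644.
Top bit is set, so as a signed 16-bit value this is 0xB644 − 2^16 = -18876.

-18876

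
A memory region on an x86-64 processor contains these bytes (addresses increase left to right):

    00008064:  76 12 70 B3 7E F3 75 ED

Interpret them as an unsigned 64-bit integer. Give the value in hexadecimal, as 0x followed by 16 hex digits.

Little-endian stores the least-significant byte at the lowest address.
Reassemble most-significant byte first: ED 75 F3 7E B3 70 12 76 → 0xED75F37EB3701276.

0xED75F37EB3701276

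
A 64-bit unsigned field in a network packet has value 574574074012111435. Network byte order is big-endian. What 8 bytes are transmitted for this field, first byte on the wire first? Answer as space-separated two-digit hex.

574574074012111435 in hexadecimal, padded to 64 bits, is 0x07F94C137AA4124B.
Split into bytes (most-significant first): 07 F9 4C 13 7A A4 12 4B.
Big-endian stores the most-significant byte at the lowest address.
So the memory order matches the most-significant-first order: 07 F9 4C 13 7A A4 12 4B.

07 F9 4C 13 7A A4 12 4B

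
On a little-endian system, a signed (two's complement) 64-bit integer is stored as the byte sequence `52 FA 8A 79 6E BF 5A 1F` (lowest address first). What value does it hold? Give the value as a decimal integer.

Little-endian: lowest address holds the least-significant byte.
Reassemble most-significant byte first: 1F 5A BF 6E 79 8A FA 52 → 0x1F5ABF6E798AFA52.
0x1F5ABF6E798AFA52 = 2259328644286184018.

2259328644286184018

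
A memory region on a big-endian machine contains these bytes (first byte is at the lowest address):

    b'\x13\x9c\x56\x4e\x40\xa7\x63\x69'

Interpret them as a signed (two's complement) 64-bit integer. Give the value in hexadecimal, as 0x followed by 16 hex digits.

0x139C564E40A76369

Big-endian stores the most-significant byte at the lowest address.
The bytes are already most-significant first: 0x139C564E40A76369.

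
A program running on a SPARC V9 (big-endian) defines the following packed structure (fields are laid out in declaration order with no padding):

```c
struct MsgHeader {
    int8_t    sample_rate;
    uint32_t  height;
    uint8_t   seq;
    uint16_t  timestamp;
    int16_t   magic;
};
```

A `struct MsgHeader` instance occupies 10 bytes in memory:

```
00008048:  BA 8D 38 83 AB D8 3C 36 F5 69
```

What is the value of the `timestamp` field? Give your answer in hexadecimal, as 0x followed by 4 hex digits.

0x3C36

`timestamp` follows `sample_rate` (1 B), `height` (4 B), `seq` (1 B), so it starts at offset 1 + 4 + 1 = 6 and occupies 2 bytes.
Bytes at offsets 6..7: 3C 36.
Big-endian: lowest address holds the most-significant byte.
The bytes are already most-significant first: 0x3C36.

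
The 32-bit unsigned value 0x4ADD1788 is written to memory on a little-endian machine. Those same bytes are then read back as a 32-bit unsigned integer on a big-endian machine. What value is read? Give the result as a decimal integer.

2283265354

Stored little-endian, the bytes at ascending addresses are 88 17 DD 4A.
Read back as big-endian, the last byte is least significant, giving 0x8817DD4A.
0x8817DD4A = 2283265354.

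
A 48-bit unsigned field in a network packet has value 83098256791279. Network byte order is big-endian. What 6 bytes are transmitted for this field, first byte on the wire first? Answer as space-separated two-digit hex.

83098256791279 in hexadecimal, padded to 48 bits, is 0x4B93D213D6EF.
Split into bytes (most-significant first): 4B 93 D2 13 D6 EF.
Big-endian: lowest address holds the most-significant byte.
So the memory order matches the most-significant-first order: 4B 93 D2 13 D6 EF.

4B 93 D2 13 D6 EF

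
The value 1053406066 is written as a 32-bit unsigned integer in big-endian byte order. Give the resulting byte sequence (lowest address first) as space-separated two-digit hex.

3E C9 B3 72

1053406066 in hexadecimal, padded to 32 bits, is 0x3EC9B372.
Split into bytes (most-significant first): 3E C9 B3 72.
In big-endian order the high byte comes first in memory.
So the memory order matches the most-significant-first order: 3E C9 B3 72.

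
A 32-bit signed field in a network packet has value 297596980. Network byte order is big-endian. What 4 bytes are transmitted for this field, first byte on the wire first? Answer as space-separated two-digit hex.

297596980 in hexadecimal, padded to 32 bits, is 0x11BCF834.
Split into bytes (most-significant first): 11 BC F8 34.
In big-endian order the high byte comes first in memory.
So the memory order matches the most-significant-first order: 11 BC F8 34.

11 BC F8 34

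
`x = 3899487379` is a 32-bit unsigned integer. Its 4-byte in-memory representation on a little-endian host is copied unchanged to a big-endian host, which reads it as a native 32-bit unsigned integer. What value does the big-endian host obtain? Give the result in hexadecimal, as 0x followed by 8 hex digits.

3899487379 in 32-bit hexadecimal is 0xE86D7493.
Stored little-endian, the bytes at ascending addresses are 93 74 6D E8.
Read back as big-endian, the last byte is least significant, giving 0x93746DE8.

0x93746DE8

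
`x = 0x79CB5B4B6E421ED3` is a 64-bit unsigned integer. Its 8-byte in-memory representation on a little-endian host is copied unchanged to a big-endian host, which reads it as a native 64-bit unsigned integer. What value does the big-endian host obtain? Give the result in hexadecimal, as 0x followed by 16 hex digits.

0xD31E426E4B5BCB79

Stored little-endian, the bytes at ascending addresses are D3 1E 42 6E 4B 5B CB 79.
Read back as big-endian, the last byte is least significant, giving 0xD31E426E4B5BCB79.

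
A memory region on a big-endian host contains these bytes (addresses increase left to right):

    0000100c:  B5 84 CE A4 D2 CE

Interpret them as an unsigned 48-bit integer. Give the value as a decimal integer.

Big-endian stores the most-significant byte at the lowest address.
The bytes are already most-significant first: 0xB584CEA4D2CE.
0xB584CEA4D2CE = 199582007218894.

199582007218894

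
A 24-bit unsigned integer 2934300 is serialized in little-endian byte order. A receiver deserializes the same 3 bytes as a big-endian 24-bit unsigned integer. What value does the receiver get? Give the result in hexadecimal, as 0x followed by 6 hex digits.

2934300 in 24-bit hexadecimal is 0x2CC61C.
Stored little-endian, the bytes at ascending addresses are 1C C6 2C.
Read back as big-endian, the last byte is least significant, giving 0x1CC62C.

0x1CC62C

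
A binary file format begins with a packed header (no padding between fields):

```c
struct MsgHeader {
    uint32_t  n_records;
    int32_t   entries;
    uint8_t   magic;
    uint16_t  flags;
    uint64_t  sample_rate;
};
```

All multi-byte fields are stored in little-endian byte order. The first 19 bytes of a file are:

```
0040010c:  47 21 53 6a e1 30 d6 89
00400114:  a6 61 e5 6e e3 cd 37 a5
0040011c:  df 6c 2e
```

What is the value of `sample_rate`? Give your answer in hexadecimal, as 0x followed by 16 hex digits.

`sample_rate` follows `n_records` (4 B), `entries` (4 B), `magic` (1 B), `flags` (2 B), so it starts at offset 4 + 4 + 1 + 2 = 11 and occupies 8 bytes.
Bytes at offsets 11..18: 6E E3 CD 37 A5 DF 6C 2E.
Little-endian: lowest address holds the least-significant byte.
Reassemble most-significant byte first: 2E 6C DF A5 37 CD E3 6E → 0x2E6CDFA537CDE36E.

0x2E6CDFA537CDE36E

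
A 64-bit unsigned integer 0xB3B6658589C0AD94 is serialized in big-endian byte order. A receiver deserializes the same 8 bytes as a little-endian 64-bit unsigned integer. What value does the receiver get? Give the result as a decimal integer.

10713430785465366195

Stored big-endian, the bytes at ascending addresses are B3 B6 65 85 89 C0 AD 94.
Read back as little-endian, the first byte is least significant, giving 0x94ADC0898565B6B3.
0x94ADC0898565B6B3 = 10713430785465366195.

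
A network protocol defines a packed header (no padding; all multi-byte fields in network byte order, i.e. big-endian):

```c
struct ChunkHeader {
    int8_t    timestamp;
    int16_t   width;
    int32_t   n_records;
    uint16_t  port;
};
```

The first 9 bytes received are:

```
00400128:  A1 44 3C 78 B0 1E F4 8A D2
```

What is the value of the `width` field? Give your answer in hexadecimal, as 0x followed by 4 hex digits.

0x443C

`width` follows `timestamp` (1 byte), so it starts at byte offset 1 and occupies 2 bytes.
Bytes at offsets 1..2: 44 3C.
Big-endian: lowest address holds the most-significant byte.
The bytes are already most-significant first: 0x443C.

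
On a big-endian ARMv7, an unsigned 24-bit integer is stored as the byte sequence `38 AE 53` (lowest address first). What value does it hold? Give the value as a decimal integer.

3714643

In big-endian order the high byte comes first in memory.
The bytes are already most-significant first: 0x38AE53.
0x38AE53 = 3714643.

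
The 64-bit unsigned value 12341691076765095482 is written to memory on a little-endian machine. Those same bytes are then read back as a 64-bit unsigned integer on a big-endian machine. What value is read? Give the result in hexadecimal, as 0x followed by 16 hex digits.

0x3A16312EA57E46AB

12341691076765095482 in 64-bit hexadecimal is 0xAB467EA52E31163A.
Stored little-endian, the bytes at ascending addresses are 3A 16 31 2E A5 7E 46 AB.
Read back as big-endian, the last byte is least significant, giving 0x3A16312EA57E46AB.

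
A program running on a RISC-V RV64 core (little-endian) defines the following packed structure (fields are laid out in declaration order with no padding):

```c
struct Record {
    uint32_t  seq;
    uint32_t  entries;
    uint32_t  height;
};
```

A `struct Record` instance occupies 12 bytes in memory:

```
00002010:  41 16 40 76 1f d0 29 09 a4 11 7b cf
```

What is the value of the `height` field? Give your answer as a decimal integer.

3480949156

`height` follows `seq` (4 B), `entries` (4 B), so it starts at offset 4 + 4 = 8 and occupies 4 bytes.
Bytes at offsets 8..11: A4 11 7B CF.
Little-endian: lowest address holds the least-significant byte.
Reassemble most-significant byte first: CF 7B 11 A4 → 0xCF7B11A4.
0xCF7B11A4 = 3480949156.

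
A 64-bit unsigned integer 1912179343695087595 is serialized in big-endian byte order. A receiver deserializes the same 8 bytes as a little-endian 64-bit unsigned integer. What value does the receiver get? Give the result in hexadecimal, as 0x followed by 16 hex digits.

0xEB07C95FFB6C891A

1912179343695087595 in 64-bit hexadecimal is 0x1A896CFB5FC907EB.
Stored big-endian, the bytes at ascending addresses are 1A 89 6C FB 5F C9 07 EB.
Read back as little-endian, the first byte is least significant, giving 0xEB07C95FFB6C891A.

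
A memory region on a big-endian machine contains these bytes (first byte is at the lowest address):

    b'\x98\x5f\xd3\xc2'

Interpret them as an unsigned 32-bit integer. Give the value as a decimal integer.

2556416962

Big-endian: lowest address holds the most-significant byte.
The bytes are already most-significant first: 0x985FD3C2.
0x985FD3C2 = 2556416962.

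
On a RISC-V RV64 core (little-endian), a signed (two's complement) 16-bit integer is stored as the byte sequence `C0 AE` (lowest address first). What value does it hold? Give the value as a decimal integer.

-20800

Little-endian: lowest address holds the least-significant byte.
Reassemble most-significant byte first: AE C0 → 0xAEC0.
Top bit is set, so as a signed 16-bit value this is 0xAEC0 − 2^16 = -20800.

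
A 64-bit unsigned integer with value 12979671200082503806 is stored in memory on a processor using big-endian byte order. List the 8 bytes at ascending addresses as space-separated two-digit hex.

B4 21 0E 2F EE 49 28 7E

12979671200082503806 in hexadecimal, padded to 64 bits, is 0xB4210E2FEE49287E.
Split into bytes (most-significant first): B4 21 0E 2F EE 49 28 7E.
In big-endian order the high byte comes first in memory.
So the memory order matches the most-significant-first order: B4 21 0E 2F EE 49 28 7E.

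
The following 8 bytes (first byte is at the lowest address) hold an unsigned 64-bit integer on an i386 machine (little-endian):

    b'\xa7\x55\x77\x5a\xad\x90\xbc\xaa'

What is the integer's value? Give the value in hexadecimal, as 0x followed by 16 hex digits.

0xAABC90AD5A7755A7

In little-endian order the low byte comes first in memory.
Reassemble most-significant byte first: AA BC 90 AD 5A 77 55 A7 → 0xAABC90AD5A7755A7.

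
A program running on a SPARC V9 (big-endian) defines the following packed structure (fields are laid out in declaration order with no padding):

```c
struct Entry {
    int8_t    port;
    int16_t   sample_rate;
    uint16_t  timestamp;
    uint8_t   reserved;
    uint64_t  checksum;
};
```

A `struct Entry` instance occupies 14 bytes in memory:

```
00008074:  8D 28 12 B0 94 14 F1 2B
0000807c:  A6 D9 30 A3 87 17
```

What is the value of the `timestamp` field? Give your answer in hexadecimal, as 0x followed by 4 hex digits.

`timestamp` follows `port` (1 B), `sample_rate` (2 B), so it starts at offset 1 + 2 = 3 and occupies 2 bytes.
Bytes at offsets 3..4: B0 94.
Big-endian: lowest address holds the most-significant byte.
The bytes are already most-significant first: 0xB094.

0xB094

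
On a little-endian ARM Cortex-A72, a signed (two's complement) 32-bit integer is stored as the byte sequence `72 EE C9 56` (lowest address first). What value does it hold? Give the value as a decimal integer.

1456074354

Little-endian stores the least-significant byte at the lowest address.
Reassemble most-significant byte first: 56 C9 EE 72 → 0x56C9EE72.
0x56C9EE72 = 1456074354.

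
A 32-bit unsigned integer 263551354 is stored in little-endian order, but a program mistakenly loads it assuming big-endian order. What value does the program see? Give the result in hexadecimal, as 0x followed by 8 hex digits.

263551354 in 32-bit hexadecimal is 0x0FB5797A.
Stored little-endian, the bytes at ascending addresses are 7A 79 B5 0F.
Read back as big-endian, the last byte is least significant, giving 0x7A79B50F.

0x7A79B50F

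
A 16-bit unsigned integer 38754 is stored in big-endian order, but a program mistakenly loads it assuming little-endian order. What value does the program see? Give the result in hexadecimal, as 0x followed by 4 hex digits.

0x6297

38754 in 16-bit hexadecimal is 0x9762.
Stored big-endian, the bytes at ascending addresses are 97 62.
Read back as little-endian, the first byte is least significant, giving 0x6297.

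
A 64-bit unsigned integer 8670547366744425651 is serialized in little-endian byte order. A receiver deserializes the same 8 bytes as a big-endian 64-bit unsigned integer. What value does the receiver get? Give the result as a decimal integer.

8670547366744425651 in 64-bit hexadecimal is 0x7853F8E43B0004B3.
Stored little-endian, the bytes at ascending addresses are B3 04 00 3B E4 F8 53 78.
Read back as big-endian, the last byte is least significant, giving 0xB304003BE4F85378.
0xB304003BE4F85378 = 12899435489940493176.

12899435489940493176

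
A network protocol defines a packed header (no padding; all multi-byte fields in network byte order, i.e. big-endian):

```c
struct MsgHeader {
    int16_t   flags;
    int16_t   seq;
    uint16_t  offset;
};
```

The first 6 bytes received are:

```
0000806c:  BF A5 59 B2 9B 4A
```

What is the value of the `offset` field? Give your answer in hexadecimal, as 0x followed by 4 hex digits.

0x9B4A

`offset` follows `flags` (2 B), `seq` (2 B), so it starts at offset 2 + 2 = 4 and occupies 2 bytes.
Bytes at offsets 4..5: 9B 4A.
Big-endian stores the most-significant byte at the lowest address.
The bytes are already most-significant first: 0x9B4A.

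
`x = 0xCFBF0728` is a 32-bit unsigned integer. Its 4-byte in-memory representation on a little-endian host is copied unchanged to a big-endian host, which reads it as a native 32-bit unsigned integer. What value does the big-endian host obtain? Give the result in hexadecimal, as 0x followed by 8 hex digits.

0x2807BFCF

Stored little-endian, the bytes at ascending addresses are 28 07 BF CF.
Read back as big-endian, the last byte is least significant, giving 0x2807BFCF.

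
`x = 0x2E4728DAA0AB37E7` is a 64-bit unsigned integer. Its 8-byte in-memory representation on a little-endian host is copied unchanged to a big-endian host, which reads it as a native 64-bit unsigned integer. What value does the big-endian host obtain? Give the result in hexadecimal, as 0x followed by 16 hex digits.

0xE737ABA0DA28472E

Stored little-endian, the bytes at ascending addresses are E7 37 AB A0 DA 28 47 2E.
Read back as big-endian, the last byte is least significant, giving 0xE737ABA0DA28472E.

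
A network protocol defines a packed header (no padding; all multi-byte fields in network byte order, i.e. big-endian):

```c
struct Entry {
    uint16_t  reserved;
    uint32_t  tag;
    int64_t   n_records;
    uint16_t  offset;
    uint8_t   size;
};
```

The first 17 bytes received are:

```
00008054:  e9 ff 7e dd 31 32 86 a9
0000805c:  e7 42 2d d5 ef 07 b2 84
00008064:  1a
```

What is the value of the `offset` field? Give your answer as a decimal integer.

`offset` follows `reserved` (2 B), `tag` (4 B), `n_records` (8 B), so it starts at offset 2 + 4 + 8 = 14 and occupies 2 bytes.
Bytes at offsets 14..15: B2 84.
Big-endian stores the most-significant byte at the lowest address.
The bytes are already most-significant first: 0xB284.
0xB284 = 45700.

45700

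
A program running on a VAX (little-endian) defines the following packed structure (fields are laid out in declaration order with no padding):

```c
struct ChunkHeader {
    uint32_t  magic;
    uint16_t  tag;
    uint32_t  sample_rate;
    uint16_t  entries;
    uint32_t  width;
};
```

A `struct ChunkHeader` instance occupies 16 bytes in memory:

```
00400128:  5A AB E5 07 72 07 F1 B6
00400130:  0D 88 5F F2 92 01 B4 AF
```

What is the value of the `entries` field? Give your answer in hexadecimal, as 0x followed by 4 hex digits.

0xF25F

`entries` follows `magic` (4 B), `tag` (2 B), `sample_rate` (4 B), so it starts at offset 4 + 2 + 4 = 10 and occupies 2 bytes.
Bytes at offsets 10..11: 5F F2.
Little-endian stores the least-significant byte at the lowest address.
Reassemble most-significant byte first: F2 5F → 0xF25F.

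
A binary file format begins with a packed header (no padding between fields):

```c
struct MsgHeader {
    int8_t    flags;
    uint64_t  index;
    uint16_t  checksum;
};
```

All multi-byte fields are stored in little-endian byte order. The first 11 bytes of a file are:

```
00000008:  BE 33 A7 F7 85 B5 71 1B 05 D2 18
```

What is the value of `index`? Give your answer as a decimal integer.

368012819011446579

`index` follows `flags` (1 byte), so it starts at byte offset 1 and occupies 8 bytes.
Bytes at offsets 1..8: 33 A7 F7 85 B5 71 1B 05.
Little-endian stores the least-significant byte at the lowest address.
Reassemble most-significant byte first: 05 1B 71 B5 85 F7 A7 33 → 0x051B71B585F7A733.
0x051B71B585F7A733 = 368012819011446579.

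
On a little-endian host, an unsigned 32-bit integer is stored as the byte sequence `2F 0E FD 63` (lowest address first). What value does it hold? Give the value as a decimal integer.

Little-endian stores the least-significant byte at the lowest address.
Reassemble most-significant byte first: 63 FD 0E 2F → 0x63FD0E2F.
0x63FD0E2F = 1677528623.

1677528623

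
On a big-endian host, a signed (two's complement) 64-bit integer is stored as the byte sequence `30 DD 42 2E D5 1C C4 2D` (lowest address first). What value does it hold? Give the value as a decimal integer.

Big-endian stores the most-significant byte at the lowest address.
The bytes are already most-significant first: 0x30DD422ED51CC42D.
0x30DD422ED51CC42D = 3521043252584956973.

3521043252584956973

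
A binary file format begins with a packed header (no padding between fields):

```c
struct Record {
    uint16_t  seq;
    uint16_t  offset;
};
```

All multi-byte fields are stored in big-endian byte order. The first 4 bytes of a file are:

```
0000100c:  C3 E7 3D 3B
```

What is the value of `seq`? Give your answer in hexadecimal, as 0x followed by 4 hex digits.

`seq` is the first field, at byte offset 0, occupying 2 bytes.
Bytes at offsets 0..1: C3 E7.
In big-endian order the high byte comes first in memory.
The bytes are already most-significant first: 0xC3E7.

0xC3E7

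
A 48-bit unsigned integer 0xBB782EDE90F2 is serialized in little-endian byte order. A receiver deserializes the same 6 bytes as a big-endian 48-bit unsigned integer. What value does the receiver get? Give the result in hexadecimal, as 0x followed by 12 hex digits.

Stored little-endian, the bytes at ascending addresses are F2 90 DE 2E 78 BB.
Read back as big-endian, the last byte is least significant, giving 0xF290DE2E78BB.

0xF290DE2E78BB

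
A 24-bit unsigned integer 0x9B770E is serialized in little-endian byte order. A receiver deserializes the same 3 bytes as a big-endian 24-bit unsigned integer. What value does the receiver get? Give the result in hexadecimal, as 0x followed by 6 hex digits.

0x0E779B

Stored little-endian, the bytes at ascending addresses are 0E 77 9B.
Read back as big-endian, the last byte is least significant, giving 0x0E779B.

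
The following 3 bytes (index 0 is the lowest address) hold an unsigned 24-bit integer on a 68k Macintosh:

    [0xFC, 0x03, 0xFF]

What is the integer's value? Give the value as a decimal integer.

In big-endian order the high byte comes first in memory.
The bytes are already most-significant first: 0xFC03FF.
0xFC03FF = 16516095.

16516095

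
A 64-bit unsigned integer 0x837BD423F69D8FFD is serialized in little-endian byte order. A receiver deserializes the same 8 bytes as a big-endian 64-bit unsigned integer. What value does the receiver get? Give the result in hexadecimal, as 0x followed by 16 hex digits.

Stored little-endian, the bytes at ascending addresses are FD 8F 9D F6 23 D4 7B 83.
Read back as big-endian, the last byte is least significant, giving 0xFD8F9DF623D47B83.

0xFD8F9DF623D47B83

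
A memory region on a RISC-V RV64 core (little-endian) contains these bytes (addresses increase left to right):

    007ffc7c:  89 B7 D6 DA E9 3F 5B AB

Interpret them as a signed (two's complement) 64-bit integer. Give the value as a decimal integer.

In little-endian order the low byte comes first in memory.
Reassemble most-significant byte first: AB 5B 3F E9 DA D6 B7 89 → 0xAB5B3FE9DAD6B789.
Top bit is set, so as a signed 64-bit value this is 0xAB5B3FE9DAD6B789 − 2^64 = -6099210996711770231.

-6099210996711770231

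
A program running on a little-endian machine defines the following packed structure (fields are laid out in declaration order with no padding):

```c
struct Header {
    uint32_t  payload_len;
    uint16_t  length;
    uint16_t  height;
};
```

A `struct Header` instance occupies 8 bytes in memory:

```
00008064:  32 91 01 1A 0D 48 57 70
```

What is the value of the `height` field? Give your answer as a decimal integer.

`height` follows `payload_len` (4 B), `length` (2 B), so it starts at offset 4 + 2 = 6 and occupies 2 bytes.
Bytes at offsets 6..7: 57 70.
In little-endian order the low byte comes first in memory.
Reassemble most-significant byte first: 70 57 → 0x7057.
0x7057 = 28759.

28759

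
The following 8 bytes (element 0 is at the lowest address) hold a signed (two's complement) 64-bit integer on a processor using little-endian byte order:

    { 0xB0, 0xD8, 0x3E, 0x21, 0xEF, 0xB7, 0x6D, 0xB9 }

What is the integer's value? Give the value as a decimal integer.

-5085206166548588368

In little-endian order the low byte comes first in memory.
Reassemble most-significant byte first: B9 6D B7 EF 21 3E D8 B0 → 0xB96DB7EF213ED8B0.
Top bit is set, so as a signed 64-bit value this is 0xB96DB7EF213ED8B0 − 2^64 = -5085206166548588368.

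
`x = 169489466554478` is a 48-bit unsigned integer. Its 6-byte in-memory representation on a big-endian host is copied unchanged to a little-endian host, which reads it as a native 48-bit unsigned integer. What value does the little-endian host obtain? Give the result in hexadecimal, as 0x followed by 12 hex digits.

0x6E787257269A

169489466554478 in 48-bit hexadecimal is 0x9A265772786E.
Stored big-endian, the bytes at ascending addresses are 9A 26 57 72 78 6E.
Read back as little-endian, the first byte is least significant, giving 0x6E787257269A.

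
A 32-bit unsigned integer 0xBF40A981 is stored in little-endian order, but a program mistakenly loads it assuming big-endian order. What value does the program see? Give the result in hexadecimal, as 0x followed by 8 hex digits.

Stored little-endian, the bytes at ascending addresses are 81 A9 40 BF.
Read back as big-endian, the last byte is least significant, giving 0x81A940BF.

0x81A940BF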